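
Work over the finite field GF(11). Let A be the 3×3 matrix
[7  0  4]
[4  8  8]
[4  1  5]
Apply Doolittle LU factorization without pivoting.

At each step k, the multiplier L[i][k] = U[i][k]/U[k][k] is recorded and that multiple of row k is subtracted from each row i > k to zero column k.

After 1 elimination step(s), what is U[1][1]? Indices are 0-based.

U[1][1] = 8

k=0: U[0][0]=7
  eliminate (1,0): mult=10, new row 1: (0, 8, 1); set L[1][0]=10
  eliminate (2,0): mult=10, new row 2: (0, 1, 9); set L[2][0]=10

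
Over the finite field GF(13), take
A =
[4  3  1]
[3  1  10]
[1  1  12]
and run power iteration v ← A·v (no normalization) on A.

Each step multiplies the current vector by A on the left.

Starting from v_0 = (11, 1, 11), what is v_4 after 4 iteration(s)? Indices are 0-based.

v_4 = (12, 11, 2)

v_0 = (11, 1, 11).
v_1 = A·v_0 = (6, 1, 1).
v_2 = A·v_1 = (2, 3, 6).
v_3 = A·v_2 = (10, 4, 12).
v_4 = A·v_3 = (12, 11, 2).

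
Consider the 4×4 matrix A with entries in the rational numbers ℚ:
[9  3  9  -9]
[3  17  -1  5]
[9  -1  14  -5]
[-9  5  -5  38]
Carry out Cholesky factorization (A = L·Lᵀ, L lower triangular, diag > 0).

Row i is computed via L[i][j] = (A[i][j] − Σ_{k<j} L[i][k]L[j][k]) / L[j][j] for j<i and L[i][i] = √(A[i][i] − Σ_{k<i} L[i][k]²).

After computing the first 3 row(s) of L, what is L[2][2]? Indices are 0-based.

L[2][2] = 2

Step 1: L[0][0] = √(9) = 3.
  L[1][0] = (3) / L[0][0] = 1.
Step 2: L[1][1] = √(16) = 4.
  L[2][0] = (9) / L[0][0] = 3.
  L[2][1] = (-4) / L[1][1] = -1.
Step 3: L[2][2] = √(4) = 2.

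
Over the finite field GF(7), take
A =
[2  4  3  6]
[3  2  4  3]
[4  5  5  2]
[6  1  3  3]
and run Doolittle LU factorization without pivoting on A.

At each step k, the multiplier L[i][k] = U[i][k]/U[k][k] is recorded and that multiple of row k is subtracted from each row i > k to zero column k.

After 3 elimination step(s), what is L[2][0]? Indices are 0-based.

[col 0] pivot 2
  R1 -= 5*R0 → (0, 3, 3, 1)  (L[1][0] := 5)
  R2 -= 2*R0 → (0, 4, 6, 4)  (L[2][0] := 2)
  R3 -= 3*R0 → (0, 3, 1, 6)  (L[3][0] := 3)
[col 1] pivot 3
  R2 -= 6*R1 → (0, 0, 2, 5)  (L[2][1] := 6)
  R3 -= 1*R1 → (0, 0, 5, 5)  (L[3][1] := 1)
[col 2] pivot 2
  R3 -= 6*R2 → (0, 0, 0, 3)  (L[3][2] := 6)

L[2][0] = 2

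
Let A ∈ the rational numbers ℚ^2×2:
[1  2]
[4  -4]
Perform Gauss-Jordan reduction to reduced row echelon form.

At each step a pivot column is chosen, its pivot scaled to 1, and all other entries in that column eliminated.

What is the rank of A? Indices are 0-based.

pivot(0,0)=1: scale R0 → (1, 2)
  clear (1,0): R1 −= (4)R0 → (0, -12)
pivot(1,1)=-12: scale R1 → (0, 1)
  clear (0,1): R0 −= (2)R1 → (1, 0)

rank = 2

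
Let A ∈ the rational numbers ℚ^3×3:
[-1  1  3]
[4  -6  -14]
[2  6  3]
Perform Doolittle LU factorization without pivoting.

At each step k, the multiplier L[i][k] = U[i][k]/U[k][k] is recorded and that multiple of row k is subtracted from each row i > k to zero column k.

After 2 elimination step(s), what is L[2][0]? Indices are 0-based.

k=0: U[0][0]=-1
  eliminate (1,0): mult=-4, new row 1: (0, -2, -2); set L[1][0]=-4
  eliminate (2,0): mult=-2, new row 2: (0, 8, 9); set L[2][0]=-2
k=1: U[1][1]=-2
  eliminate (2,1): mult=-4, new row 2: (0, 0, 1); set L[2][1]=-4

L[2][0] = -2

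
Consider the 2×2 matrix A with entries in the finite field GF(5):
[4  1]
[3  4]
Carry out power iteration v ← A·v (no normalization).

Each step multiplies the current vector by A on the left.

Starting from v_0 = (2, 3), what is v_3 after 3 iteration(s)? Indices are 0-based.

v_0 = (2, 3).
v_1 = A·v_0 = (1, 3).
v_2 = A·v_1 = (2, 0).
v_3 = A·v_2 = (3, 1).

v_3 = (3, 1)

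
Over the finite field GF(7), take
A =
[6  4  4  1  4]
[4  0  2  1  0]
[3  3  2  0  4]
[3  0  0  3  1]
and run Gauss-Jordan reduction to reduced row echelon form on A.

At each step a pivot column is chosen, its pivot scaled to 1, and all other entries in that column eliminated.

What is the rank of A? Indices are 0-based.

[1] R0 /= 6  ⇒  (1, 3, 3, 6, 3)
     R1 -= 4·R0  ⇒  (0, 2, 4, 5, 2)
     R2 -= 3·R0  ⇒  (0, 1, 0, 3, 2)
     R3 -= 3·R0  ⇒  (0, 5, 5, 6, 6)
[2] R1 /= 2  ⇒  (0, 1, 2, 6, 1)
     R0 -= 3·R1  ⇒  (1, 0, 4, 2, 0)
     R2 -= 1·R1  ⇒  (0, 0, 5, 4, 1)
     R3 -= 5·R1  ⇒  (0, 0, 2, 4, 1)
[3] R2 /= 5  ⇒  (0, 0, 1, 5, 3)
     R0 -= 4·R2  ⇒  (1, 0, 0, 3, 2)
     R1 -= 2·R2  ⇒  (0, 1, 0, 3, 2)
     R3 -= 2·R2  ⇒  (0, 0, 0, 1, 2)
[4] R3 /= 1  ⇒  (0, 0, 0, 1, 2)
     R0 -= 3·R3  ⇒  (1, 0, 0, 0, 3)
     R1 -= 3·R3  ⇒  (0, 1, 0, 0, 3)
     R2 -= 5·R3  ⇒  (0, 0, 1, 0, 0)

rank = 4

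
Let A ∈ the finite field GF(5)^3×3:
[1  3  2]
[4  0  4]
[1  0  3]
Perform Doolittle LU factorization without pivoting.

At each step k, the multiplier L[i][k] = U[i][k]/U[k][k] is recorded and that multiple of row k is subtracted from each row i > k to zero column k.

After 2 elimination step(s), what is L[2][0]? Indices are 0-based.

L[2][0] = 1

Step 1: pivot at (0,0) is 1.
  row1 ← row1 − (4)·row0  ⇒  L[1][0]=4, U row1=(0, 3, 1)
  row2 ← row2 − (1)·row0  ⇒  L[2][0]=1, U row2=(0, 2, 1)
Step 2: pivot at (1,1) is 3.
  row2 ← row2 − (4)·row1  ⇒  L[2][1]=4, U row2=(0, 0, 2)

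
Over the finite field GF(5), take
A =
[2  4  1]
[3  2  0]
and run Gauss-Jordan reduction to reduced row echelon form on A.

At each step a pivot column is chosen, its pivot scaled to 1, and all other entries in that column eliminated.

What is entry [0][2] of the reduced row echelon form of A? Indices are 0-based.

M[0][2] = 1

step 1: normalize row 0 (÷2) = (1, 2, 3)
  row 1: subtract 3×row0 = (0, 1, 1)
step 2: normalize row 1 (÷1) = (0, 1, 1)
  row 0: subtract 2×row1 = (1, 0, 1)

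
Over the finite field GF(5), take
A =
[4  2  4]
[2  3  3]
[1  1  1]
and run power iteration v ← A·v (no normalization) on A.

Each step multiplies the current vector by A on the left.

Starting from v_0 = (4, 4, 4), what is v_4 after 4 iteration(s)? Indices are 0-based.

v_0 = (4, 4, 4).
v_1 = A·v_0 = (0, 2, 2).
v_2 = A·v_1 = (2, 2, 4).
v_3 = A·v_2 = (3, 2, 3).
v_4 = A·v_3 = (3, 1, 3).

v_4 = (3, 1, 3)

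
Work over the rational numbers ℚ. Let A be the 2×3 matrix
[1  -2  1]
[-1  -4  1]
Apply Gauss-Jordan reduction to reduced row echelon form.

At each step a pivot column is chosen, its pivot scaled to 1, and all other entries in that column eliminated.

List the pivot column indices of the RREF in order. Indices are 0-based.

[1] R0 /= 1  ⇒  (1, -2, 1)
     R1 -= -1·R0  ⇒  (0, -6, 2)
[2] R1 /= -6  ⇒  (0, 1, -1/3)
     R0 -= -2·R1  ⇒  (1, 0, 1/3)

pivot columns: 0, 1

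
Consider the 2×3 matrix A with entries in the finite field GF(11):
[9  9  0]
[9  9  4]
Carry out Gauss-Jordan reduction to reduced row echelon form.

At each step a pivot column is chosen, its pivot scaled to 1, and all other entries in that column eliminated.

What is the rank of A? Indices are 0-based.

step 1: normalize row 0 (÷9) = (1, 1, 0)
  row 1: subtract 9×row0 = (0, 0, 4)
skip col 1 (zero from row 1)
step 2: normalize row 1 (÷4) = (0, 0, 1)

rank = 2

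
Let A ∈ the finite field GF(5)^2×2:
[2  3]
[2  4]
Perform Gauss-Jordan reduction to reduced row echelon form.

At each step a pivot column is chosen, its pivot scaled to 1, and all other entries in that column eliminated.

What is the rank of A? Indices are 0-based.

pivot(0,0)=2: scale R0 → (1, 4)
  clear (1,0): R1 −= (2)R0 → (0, 1)
pivot(1,1)=1: scale R1 → (0, 1)
  clear (0,1): R0 −= (4)R1 → (1, 0)

rank = 2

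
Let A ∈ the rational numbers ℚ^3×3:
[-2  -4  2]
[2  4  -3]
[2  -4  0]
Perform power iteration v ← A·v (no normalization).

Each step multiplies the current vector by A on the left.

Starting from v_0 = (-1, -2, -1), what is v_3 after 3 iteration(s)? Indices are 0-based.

v_0 = (-1, -2, -1).
v_1 = A·v_0 = (8, -7, 6).
v_2 = A·v_1 = (24, -30, 44).
v_3 = A·v_2 = (160, -204, 168).

v_3 = (160, -204, 168)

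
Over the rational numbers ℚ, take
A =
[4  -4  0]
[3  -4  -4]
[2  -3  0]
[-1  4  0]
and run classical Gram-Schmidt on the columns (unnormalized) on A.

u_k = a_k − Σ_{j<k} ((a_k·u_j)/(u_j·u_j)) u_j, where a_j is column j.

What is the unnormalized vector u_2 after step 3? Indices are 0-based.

Step 1: u_0 = a_0 = (4, 3, 2, -1).
Step 2: u_1 = a_1 − (-19/15)·u_0 = (16/15, -1/5, -7/15, 41/15).
Step 3: u_2 = a_2 − (-2/5)·u_0 − (12/133)·u_1 = (200/133, -370/133, 16/19, -86/133).

u_2 = (200/133, -370/133, 16/19, -86/133)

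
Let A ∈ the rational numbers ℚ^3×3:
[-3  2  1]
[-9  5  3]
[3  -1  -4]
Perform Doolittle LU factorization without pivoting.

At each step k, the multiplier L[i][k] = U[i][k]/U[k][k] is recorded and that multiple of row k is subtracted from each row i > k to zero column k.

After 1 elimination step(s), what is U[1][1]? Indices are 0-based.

k=0: U[0][0]=-3
  eliminate (1,0): mult=3, new row 1: (0, -1, 0); set L[1][0]=3
  eliminate (2,0): mult=-1, new row 2: (0, 1, -3); set L[2][0]=-1

U[1][1] = -1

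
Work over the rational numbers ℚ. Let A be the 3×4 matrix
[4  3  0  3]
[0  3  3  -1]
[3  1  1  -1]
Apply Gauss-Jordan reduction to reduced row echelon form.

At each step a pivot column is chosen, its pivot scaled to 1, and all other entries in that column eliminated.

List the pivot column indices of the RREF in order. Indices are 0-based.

pivot columns: 0, 1, 2

[1] R0 /= 4  ⇒  (1, 3/4, 0, 3/4)
     R2 -= 3·R0  ⇒  (0, -5/4, 1, -13/4)
[2] R1 /= 3  ⇒  (0, 1, 1, -1/3)
     R0 -= 3/4·R1  ⇒  (1, 0, -3/4, 1)
     R2 -= -5/4·R1  ⇒  (0, 0, 9/4, -11/3)
[3] R2 /= 9/4  ⇒  (0, 0, 1, -44/27)
     R0 -= -3/4·R2  ⇒  (1, 0, 0, -2/9)
     R1 -= 1·R2  ⇒  (0, 1, 0, 35/27)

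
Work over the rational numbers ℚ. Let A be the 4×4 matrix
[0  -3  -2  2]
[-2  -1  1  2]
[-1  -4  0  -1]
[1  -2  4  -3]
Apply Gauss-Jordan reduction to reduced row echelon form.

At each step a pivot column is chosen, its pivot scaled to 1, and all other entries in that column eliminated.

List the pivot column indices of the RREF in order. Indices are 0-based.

[1] R0 <-> R1
[1] R0 /= -2  ⇒  (1, 1/2, -1/2, -1)
     R2 -= -1·R0  ⇒  (0, -7/2, -1/2, -2)
     R3 -= 1·R0  ⇒  (0, -5/2, 9/2, -2)
[2] R1 /= -3  ⇒  (0, 1, 2/3, -2/3)
     R0 -= 1/2·R1  ⇒  (1, 0, -5/6, -2/3)
     R2 -= -7/2·R1  ⇒  (0, 0, 11/6, -13/3)
     R3 -= -5/2·R1  ⇒  (0, 0, 37/6, -11/3)
[3] R2 /= 11/6  ⇒  (0, 0, 1, -26/11)
     R0 -= -5/6·R2  ⇒  (1, 0, 0, -29/11)
     R1 -= 2/3·R2  ⇒  (0, 1, 0, 10/11)
     R3 -= 37/6·R2  ⇒  (0, 0, 0, 120/11)
[4] R3 /= 120/11  ⇒  (0, 0, 0, 1)
     R0 -= -29/11·R3  ⇒  (1, 0, 0, 0)
     R1 -= 10/11·R3  ⇒  (0, 1, 0, 0)
     R2 -= -26/11·R3  ⇒  (0, 0, 1, 0)

pivot columns: 0, 1, 2, 3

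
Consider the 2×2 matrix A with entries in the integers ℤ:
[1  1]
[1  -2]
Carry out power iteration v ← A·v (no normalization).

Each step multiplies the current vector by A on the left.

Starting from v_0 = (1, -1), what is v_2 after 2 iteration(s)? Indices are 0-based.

v_0 = (1, -1).
v_1 = A·v_0 = (0, 3).
v_2 = A·v_1 = (3, -6).

v_2 = (3, -6)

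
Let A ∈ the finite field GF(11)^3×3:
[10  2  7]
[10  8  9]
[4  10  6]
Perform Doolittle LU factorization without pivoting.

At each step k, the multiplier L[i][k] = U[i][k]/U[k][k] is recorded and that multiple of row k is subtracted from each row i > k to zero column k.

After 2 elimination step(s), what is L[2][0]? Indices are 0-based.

L[2][0] = 7

[col 0] pivot 10
  R1 -= 1*R0 → (0, 6, 2)  (L[1][0] := 1)
  R2 -= 7*R0 → (0, 7, 1)  (L[2][0] := 7)
[col 1] pivot 6
  R2 -= 3*R1 → (0, 0, 6)  (L[2][1] := 3)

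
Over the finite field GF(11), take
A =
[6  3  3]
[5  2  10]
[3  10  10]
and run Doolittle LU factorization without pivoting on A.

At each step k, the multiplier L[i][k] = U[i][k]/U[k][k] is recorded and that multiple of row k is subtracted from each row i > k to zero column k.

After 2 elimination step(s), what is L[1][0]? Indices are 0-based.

L[1][0] = 10

[col 0] pivot 6
  R1 -= 10*R0 → (0, 5, 2)  (L[1][0] := 10)
  R2 -= 6*R0 → (0, 3, 3)  (L[2][0] := 6)
[col 1] pivot 5
  R2 -= 5*R1 → (0, 0, 4)  (L[2][1] := 5)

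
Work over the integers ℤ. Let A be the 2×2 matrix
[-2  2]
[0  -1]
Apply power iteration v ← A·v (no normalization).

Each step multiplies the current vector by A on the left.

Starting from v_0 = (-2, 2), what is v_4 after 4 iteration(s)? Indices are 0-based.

v_0 = (-2, 2).
v_1 = A·v_0 = (8, -2).
v_2 = A·v_1 = (-20, 2).
v_3 = A·v_2 = (44, -2).
v_4 = A·v_3 = (-92, 2).

v_4 = (-92, 2)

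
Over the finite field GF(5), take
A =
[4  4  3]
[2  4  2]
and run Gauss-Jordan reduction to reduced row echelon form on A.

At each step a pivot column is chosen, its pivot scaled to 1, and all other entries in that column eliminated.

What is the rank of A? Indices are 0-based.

rank = 2

[1] R0 /= 4  ⇒  (1, 1, 2)
     R1 -= 2·R0  ⇒  (0, 2, 3)
[2] R1 /= 2  ⇒  (0, 1, 4)
     R0 -= 1·R1  ⇒  (1, 0, 3)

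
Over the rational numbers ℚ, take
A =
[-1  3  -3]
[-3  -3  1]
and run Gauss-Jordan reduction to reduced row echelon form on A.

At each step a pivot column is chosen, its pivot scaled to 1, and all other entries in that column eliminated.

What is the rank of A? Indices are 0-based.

pivot(0,0)=-1: scale R0 → (1, -3, 3)
  clear (1,0): R1 −= (-3)R0 → (0, -12, 10)
pivot(1,1)=-12: scale R1 → (0, 1, -5/6)
  clear (0,1): R0 −= (-3)R1 → (1, 0, 1/2)

rank = 2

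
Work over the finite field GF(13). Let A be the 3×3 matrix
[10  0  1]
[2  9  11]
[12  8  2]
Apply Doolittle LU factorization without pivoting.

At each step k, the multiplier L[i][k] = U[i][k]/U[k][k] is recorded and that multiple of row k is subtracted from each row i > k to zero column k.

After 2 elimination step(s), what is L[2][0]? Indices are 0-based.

Step 1: pivot at (0,0) is 10.
  row1 ← row1 − (8)·row0  ⇒  L[1][0]=8, U row1=(0, 9, 3)
  row2 ← row2 − (9)·row0  ⇒  L[2][0]=9, U row2=(0, 8, 6)
Step 2: pivot at (1,1) is 9.
  row2 ← row2 − (11)·row1  ⇒  L[2][1]=11, U row2=(0, 0, 12)

L[2][0] = 9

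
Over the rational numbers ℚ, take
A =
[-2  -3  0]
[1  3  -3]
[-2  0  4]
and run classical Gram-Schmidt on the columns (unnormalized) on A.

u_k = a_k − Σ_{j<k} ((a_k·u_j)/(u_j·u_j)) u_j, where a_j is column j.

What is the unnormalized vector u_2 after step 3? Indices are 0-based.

Step 1: u_0 = a_0 = (-2, 1, -2).
Step 2: u_1 = a_1 − (1)·u_0 = (-1, 2, 2).
Step 3: u_2 = a_2 − (-11/9)·u_0 − (2/9)·u_1 = (-20/9, -20/9, 10/9).

u_2 = (-20/9, -20/9, 10/9)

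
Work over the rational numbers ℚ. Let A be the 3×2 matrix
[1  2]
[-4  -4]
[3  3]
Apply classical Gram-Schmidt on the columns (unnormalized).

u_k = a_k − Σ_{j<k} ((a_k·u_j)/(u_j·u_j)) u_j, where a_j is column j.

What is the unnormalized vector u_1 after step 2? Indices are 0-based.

Step 1: u_0 = a_0 = (1, -4, 3).
Step 2: u_1 = a_1 − (27/26)·u_0 = (25/26, 2/13, -3/26).

u_1 = (25/26, 2/13, -3/26)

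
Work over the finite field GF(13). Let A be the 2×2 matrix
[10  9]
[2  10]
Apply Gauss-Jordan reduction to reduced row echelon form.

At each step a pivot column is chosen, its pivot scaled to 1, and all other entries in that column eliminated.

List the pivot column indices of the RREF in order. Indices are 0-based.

[1] R0 /= 10  ⇒  (1, 10)
     R1 -= 2·R0  ⇒  (0, 3)
[2] R1 /= 3  ⇒  (0, 1)
     R0 -= 10·R1  ⇒  (1, 0)

pivot columns: 0, 1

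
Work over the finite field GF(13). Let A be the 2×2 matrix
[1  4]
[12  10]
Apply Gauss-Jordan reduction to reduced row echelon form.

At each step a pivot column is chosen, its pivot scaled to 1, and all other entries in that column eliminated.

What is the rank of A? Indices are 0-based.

rank = 2

pivot(0,0)=1: scale R0 → (1, 4)
  clear (1,0): R1 −= (12)R0 → (0, 1)
pivot(1,1)=1: scale R1 → (0, 1)
  clear (0,1): R0 −= (4)R1 → (1, 0)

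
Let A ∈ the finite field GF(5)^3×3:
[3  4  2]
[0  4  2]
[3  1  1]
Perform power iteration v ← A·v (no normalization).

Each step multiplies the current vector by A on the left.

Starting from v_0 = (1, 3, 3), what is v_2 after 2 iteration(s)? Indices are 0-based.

v_2 = (3, 0, 0)

v_0 = (1, 3, 3).
v_1 = A·v_0 = (1, 3, 4).
v_2 = A·v_1 = (3, 0, 0).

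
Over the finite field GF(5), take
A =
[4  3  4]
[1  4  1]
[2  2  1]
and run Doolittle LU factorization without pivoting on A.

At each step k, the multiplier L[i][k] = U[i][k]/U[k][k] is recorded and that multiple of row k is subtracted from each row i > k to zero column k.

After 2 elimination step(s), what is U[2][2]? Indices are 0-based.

U[2][2] = 4

k=0: U[0][0]=4
  eliminate (1,0): mult=4, new row 1: (0, 2, 0); set L[1][0]=4
  eliminate (2,0): mult=3, new row 2: (0, 3, 4); set L[2][0]=3
k=1: U[1][1]=2
  eliminate (2,1): mult=4, new row 2: (0, 0, 4); set L[2][1]=4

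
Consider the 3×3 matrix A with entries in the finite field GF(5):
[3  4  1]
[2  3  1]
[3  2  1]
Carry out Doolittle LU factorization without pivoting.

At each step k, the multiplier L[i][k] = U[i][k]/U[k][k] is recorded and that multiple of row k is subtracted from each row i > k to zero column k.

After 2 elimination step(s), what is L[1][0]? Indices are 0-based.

Step 1: pivot at (0,0) is 3.
  row1 ← row1 − (4)·row0  ⇒  L[1][0]=4, U row1=(0, 2, 2)
  row2 ← row2 − (1)·row0  ⇒  L[2][0]=1, U row2=(0, 3, 0)
Step 2: pivot at (1,1) is 2.
  row2 ← row2 − (4)·row1  ⇒  L[2][1]=4, U row2=(0, 0, 2)

L[1][0] = 4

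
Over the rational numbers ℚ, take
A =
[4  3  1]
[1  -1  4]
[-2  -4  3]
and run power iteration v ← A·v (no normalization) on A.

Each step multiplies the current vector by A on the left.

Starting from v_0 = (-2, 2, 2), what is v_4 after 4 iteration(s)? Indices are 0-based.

v_4 = (68, -208, -218)

v_0 = (-2, 2, 2).
v_1 = A·v_0 = (0, 4, 2).
v_2 = A·v_1 = (14, 4, -10).
v_3 = A·v_2 = (58, -30, -74).
v_4 = A·v_3 = (68, -208, -218).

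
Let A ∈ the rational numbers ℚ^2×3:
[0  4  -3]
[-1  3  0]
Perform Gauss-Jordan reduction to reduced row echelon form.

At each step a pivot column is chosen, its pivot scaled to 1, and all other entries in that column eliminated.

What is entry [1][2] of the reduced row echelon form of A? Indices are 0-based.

[1] R0 <-> R1
[1] R0 /= -1  ⇒  (1, -3, 0)
[2] R1 /= 4  ⇒  (0, 1, -3/4)
     R0 -= -3·R1  ⇒  (1, 0, -9/4)

M[1][2] = -3/4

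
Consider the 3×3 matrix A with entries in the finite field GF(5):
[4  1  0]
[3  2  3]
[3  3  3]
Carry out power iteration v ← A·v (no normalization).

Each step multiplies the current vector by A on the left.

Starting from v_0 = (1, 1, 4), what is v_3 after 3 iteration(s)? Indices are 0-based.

v_0 = (1, 1, 4).
v_1 = A·v_0 = (0, 2, 3).
v_2 = A·v_1 = (2, 3, 0).
v_3 = A·v_2 = (1, 2, 0).

v_3 = (1, 2, 0)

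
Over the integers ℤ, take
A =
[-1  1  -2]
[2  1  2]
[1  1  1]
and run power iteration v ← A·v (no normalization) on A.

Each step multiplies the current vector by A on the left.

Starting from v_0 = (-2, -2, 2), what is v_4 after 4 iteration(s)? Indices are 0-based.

v_0 = (-2, -2, 2).
v_1 = A·v_0 = (-4, -2, -2).
v_2 = A·v_1 = (6, -14, -8).
v_3 = A·v_2 = (-4, -18, -16).
v_4 = A·v_3 = (18, -58, -38).

v_4 = (18, -58, -38)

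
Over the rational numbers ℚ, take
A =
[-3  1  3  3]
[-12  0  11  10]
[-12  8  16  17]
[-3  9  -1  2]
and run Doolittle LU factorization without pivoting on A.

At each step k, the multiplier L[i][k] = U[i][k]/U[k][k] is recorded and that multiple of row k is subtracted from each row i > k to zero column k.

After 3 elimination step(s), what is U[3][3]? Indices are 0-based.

Step 1: pivot at (0,0) is -3.
  row1 ← row1 − (4)·row0  ⇒  L[1][0]=4, U row1=(0, -4, -1, -2)
  row2 ← row2 − (4)·row0  ⇒  L[2][0]=4, U row2=(0, 4, 4, 5)
  row3 ← row3 − (1)·row0  ⇒  L[3][0]=1, U row3=(0, 8, -4, -1)
Step 2: pivot at (1,1) is -4.
  row2 ← row2 − (-1)·row1  ⇒  L[2][1]=-1, U row2=(0, 0, 3, 3)
  row3 ← row3 − (-2)·row1  ⇒  L[3][1]=-2, U row3=(0, 0, -6, -5)
Step 3: pivot at (2,2) is 3.
  row3 ← row3 − (-2)·row2  ⇒  L[3][2]=-2, U row3=(0, 0, 0, 1)

U[3][3] = 1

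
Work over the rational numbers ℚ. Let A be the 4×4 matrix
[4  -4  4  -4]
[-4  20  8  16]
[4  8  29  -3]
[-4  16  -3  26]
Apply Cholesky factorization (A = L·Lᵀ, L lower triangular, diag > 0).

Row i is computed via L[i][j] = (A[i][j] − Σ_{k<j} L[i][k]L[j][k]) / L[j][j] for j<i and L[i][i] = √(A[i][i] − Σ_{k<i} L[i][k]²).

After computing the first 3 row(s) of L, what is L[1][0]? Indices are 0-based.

Step 1: L[0][0] = √(4) = 2.
  L[1][0] = (-4) / L[0][0] = -2.
Step 2: L[1][1] = √(16) = 4.
  L[2][0] = (4) / L[0][0] = 2.
  L[2][1] = (12) / L[1][1] = 3.
Step 3: L[2][2] = √(16) = 4.

L[1][0] = -2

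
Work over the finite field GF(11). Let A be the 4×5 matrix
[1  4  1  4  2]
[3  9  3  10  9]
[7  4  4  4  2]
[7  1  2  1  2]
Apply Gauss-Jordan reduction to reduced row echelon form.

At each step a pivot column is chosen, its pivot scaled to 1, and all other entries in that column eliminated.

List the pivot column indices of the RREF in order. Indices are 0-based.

pivot columns: 0, 1, 2, 3

[1] R0 /= 1  ⇒  (1, 4, 1, 4, 2)
     R1 -= 3·R0  ⇒  (0, 8, 0, 9, 3)
     R2 -= 7·R0  ⇒  (0, 9, 8, 9, 10)
     R3 -= 7·R0  ⇒  (0, 6, 6, 6, 10)
[2] R1 /= 8  ⇒  (0, 1, 0, 8, 10)
     R0 -= 4·R1  ⇒  (1, 0, 1, 5, 6)
     R2 -= 9·R1  ⇒  (0, 0, 8, 3, 8)
     R3 -= 6·R1  ⇒  (0, 0, 6, 2, 5)
[3] R2 /= 8  ⇒  (0, 0, 1, 10, 1)
     R0 -= 1·R2  ⇒  (1, 0, 0, 6, 5)
     R3 -= 6·R2  ⇒  (0, 0, 0, 8, 10)
[4] R3 /= 8  ⇒  (0, 0, 0, 1, 4)
     R0 -= 6·R3  ⇒  (1, 0, 0, 0, 3)
     R1 -= 8·R3  ⇒  (0, 1, 0, 0, 0)
     R2 -= 10·R3  ⇒  (0, 0, 1, 0, 5)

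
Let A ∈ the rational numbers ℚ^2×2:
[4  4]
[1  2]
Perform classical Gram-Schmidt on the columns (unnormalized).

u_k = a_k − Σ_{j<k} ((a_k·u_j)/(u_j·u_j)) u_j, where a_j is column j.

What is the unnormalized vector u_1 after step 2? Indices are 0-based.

u_1 = (-4/17, 16/17)

Step 1: u_0 = a_0 = (4, 1).
Step 2: u_1 = a_1 − (18/17)·u_0 = (-4/17, 16/17).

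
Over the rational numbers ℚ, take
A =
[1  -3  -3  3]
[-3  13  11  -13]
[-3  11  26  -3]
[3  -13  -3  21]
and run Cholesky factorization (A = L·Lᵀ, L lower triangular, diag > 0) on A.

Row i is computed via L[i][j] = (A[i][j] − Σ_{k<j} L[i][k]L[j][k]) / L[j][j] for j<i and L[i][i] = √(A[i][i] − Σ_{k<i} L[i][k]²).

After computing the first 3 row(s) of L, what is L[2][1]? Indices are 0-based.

Step 1: L[0][0] = √(1) = 1.
  L[1][0] = (-3) / L[0][0] = -3.
Step 2: L[1][1] = √(4) = 2.
  L[2][0] = (-3) / L[0][0] = -3.
  L[2][1] = (2) / L[1][1] = 1.
Step 3: L[2][2] = √(16) = 4.

L[2][1] = 1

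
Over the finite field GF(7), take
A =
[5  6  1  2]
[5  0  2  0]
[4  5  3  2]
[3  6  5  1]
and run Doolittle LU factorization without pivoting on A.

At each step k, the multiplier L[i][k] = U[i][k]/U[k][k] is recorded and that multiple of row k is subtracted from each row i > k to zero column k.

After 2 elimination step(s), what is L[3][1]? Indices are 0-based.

L[3][1] = 1

Step 1: pivot at (0,0) is 5.
  row1 ← row1 − (1)·row0  ⇒  L[1][0]=1, U row1=(0, 1, 1, 5)
  row2 ← row2 − (5)·row0  ⇒  L[2][0]=5, U row2=(0, 3, 5, 6)
  row3 ← row3 − (2)·row0  ⇒  L[3][0]=2, U row3=(0, 1, 3, 4)
Step 2: pivot at (1,1) is 1.
  row2 ← row2 − (3)·row1  ⇒  L[2][1]=3, U row2=(0, 0, 2, 5)
  row3 ← row3 − (1)·row1  ⇒  L[3][1]=1, U row3=(0, 0, 2, 6)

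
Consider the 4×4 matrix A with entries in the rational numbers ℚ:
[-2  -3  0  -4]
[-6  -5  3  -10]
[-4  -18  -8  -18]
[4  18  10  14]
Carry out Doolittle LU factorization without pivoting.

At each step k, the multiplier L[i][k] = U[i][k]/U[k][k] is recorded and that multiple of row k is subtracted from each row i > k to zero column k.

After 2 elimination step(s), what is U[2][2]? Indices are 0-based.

[col 0] pivot -2
  R1 -= 3*R0 → (0, 4, 3, 2)  (L[1][0] := 3)
  R2 -= 2*R0 → (0, -12, -8, -10)  (L[2][0] := 2)
  R3 -= -2*R0 → (0, 12, 10, 6)  (L[3][0] := -2)
[col 1] pivot 4
  R2 -= -3*R1 → (0, 0, 1, -4)  (L[2][1] := -3)
  R3 -= 3*R1 → (0, 0, 1, 0)  (L[3][1] := 3)

U[2][2] = 1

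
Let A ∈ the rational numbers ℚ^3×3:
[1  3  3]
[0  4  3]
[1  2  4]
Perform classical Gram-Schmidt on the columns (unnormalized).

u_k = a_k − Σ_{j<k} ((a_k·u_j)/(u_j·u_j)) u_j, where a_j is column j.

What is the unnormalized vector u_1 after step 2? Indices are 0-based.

Step 1: u_0 = a_0 = (1, 0, 1).
Step 2: u_1 = a_1 − (5/2)·u_0 = (1/2, 4, -1/2).

u_1 = (1/2, 4, -1/2)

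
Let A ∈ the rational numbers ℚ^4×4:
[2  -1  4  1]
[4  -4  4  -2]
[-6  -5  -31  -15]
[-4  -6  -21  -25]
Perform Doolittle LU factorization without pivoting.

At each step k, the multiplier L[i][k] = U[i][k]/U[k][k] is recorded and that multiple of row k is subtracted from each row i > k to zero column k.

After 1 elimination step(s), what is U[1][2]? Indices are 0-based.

Step 1: pivot at (0,0) is 2.
  row1 ← row1 − (2)·row0  ⇒  L[1][0]=2, U row1=(0, -2, -4, -4)
  row2 ← row2 − (-3)·row0  ⇒  L[2][0]=-3, U row2=(0, -8, -19, -12)
  row3 ← row3 − (-2)·row0  ⇒  L[3][0]=-2, U row3=(0, -8, -13, -23)

U[1][2] = -4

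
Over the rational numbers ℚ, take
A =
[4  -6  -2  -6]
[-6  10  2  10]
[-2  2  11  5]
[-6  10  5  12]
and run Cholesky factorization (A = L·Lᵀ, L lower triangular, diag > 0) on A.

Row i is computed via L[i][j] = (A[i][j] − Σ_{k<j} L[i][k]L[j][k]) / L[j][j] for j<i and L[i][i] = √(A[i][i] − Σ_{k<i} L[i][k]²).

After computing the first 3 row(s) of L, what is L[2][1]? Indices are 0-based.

Step 1: L[0][0] = √(4) = 2.
  L[1][0] = (-6) / L[0][0] = -3.
Step 2: L[1][1] = √(1) = 1.
  L[2][0] = (-2) / L[0][0] = -1.
  L[2][1] = (-1) / L[1][1] = -1.
Step 3: L[2][2] = √(9) = 3.

L[2][1] = -1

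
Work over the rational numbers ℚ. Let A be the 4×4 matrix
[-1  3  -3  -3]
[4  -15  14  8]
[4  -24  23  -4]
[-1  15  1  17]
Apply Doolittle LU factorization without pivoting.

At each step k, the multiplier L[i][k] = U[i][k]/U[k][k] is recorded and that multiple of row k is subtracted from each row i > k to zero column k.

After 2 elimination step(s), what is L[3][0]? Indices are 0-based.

L[3][0] = 1

[col 0] pivot -1
  R1 -= -4*R0 → (0, -3, 2, -4)  (L[1][0] := -4)
  R2 -= -4*R0 → (0, -12, 11, -16)  (L[2][0] := -4)
  R3 -= 1*R0 → (0, 12, 4, 20)  (L[3][0] := 1)
[col 1] pivot -3
  R2 -= 4*R1 → (0, 0, 3, 0)  (L[2][1] := 4)
  R3 -= -4*R1 → (0, 0, 12, 4)  (L[3][1] := -4)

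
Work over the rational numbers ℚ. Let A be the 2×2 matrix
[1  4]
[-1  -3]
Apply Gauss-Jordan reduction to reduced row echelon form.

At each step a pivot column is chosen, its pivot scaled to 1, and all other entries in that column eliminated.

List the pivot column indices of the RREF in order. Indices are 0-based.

pivot(0,0)=1: scale R0 → (1, 4)
  clear (1,0): R1 −= (-1)R0 → (0, 1)
pivot(1,1)=1: scale R1 → (0, 1)
  clear (0,1): R0 −= (4)R1 → (1, 0)

pivot columns: 0, 1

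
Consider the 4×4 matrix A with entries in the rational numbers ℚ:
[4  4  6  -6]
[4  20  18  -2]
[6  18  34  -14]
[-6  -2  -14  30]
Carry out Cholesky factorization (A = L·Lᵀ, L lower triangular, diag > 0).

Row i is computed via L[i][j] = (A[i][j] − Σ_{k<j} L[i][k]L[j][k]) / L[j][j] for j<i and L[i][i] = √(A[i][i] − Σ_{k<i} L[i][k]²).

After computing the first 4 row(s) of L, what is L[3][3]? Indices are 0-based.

Step 1: L[0][0] = √(4) = 2.
  L[1][0] = (4) / L[0][0] = 2.
Step 2: L[1][1] = √(16) = 4.
  L[2][0] = (6) / L[0][0] = 3.
  L[2][1] = (12) / L[1][1] = 3.
Step 3: L[2][2] = √(16) = 4.
  L[3][0] = (-6) / L[0][0] = -3.
  L[3][1] = (4) / L[1][1] = 1.
  L[3][2] = (-8) / L[2][2] = -2.
Step 4: L[3][3] = √(16) = 4.

L[3][3] = 4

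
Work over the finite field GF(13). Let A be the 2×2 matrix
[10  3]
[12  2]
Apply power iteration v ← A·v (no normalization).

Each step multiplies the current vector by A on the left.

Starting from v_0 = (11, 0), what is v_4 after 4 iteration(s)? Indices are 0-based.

v_4 = (12, 12)

v_0 = (11, 0).
v_1 = A·v_0 = (6, 2).
v_2 = A·v_1 = (1, 11).
v_3 = A·v_2 = (4, 8).
v_4 = A·v_3 = (12, 12).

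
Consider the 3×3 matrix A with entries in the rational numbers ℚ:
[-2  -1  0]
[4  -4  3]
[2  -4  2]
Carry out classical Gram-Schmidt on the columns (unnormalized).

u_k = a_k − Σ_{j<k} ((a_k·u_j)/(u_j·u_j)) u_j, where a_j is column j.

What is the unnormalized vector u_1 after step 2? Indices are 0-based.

Step 1: u_0 = a_0 = (-2, 4, 2).
Step 2: u_1 = a_1 − (-11/12)·u_0 = (-17/6, -1/3, -13/6).

u_1 = (-17/6, -1/3, -13/6)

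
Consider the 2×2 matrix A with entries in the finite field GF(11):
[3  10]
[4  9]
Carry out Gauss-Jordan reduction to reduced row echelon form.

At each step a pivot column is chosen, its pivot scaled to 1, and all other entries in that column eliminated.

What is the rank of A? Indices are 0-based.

[1] R0 /= 3  ⇒  (1, 7)
     R1 -= 4·R0  ⇒  (0, 3)
[2] R1 /= 3  ⇒  (0, 1)
     R0 -= 7·R1  ⇒  (1, 0)

rank = 2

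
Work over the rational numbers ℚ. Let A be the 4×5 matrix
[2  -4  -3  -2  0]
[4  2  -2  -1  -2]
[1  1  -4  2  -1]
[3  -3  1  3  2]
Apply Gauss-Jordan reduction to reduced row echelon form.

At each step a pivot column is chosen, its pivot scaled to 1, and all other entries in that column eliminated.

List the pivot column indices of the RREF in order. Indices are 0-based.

pivot columns: 0, 1, 2, 3

step 1: normalize row 0 (÷2) = (1, -2, -3/2, -1, 0)
  row 1: subtract 4×row0 = (0, 10, 4, 3, -2)
  row 2: subtract 1×row0 = (0, 3, -5/2, 3, -1)
  row 3: subtract 3×row0 = (0, 3, 11/2, 6, 2)
step 2: normalize row 1 (÷10) = (0, 1, 2/5, 3/10, -1/5)
  row 0: subtract -2×row1 = (1, 0, -7/10, -2/5, -2/5)
  row 2: subtract 3×row1 = (0, 0, -37/10, 21/10, -2/5)
  row 3: subtract 3×row1 = (0, 0, 43/10, 51/10, 13/5)
step 3: normalize row 2 (÷-37/10) = (0, 0, 1, -21/37, 4/37)
  row 0: subtract -7/10×row2 = (1, 0, 0, -59/74, -12/37)
  row 1: subtract 2/5×row2 = (0, 1, 0, 39/74, -9/37)
  row 3: subtract 43/10×row2 = (0, 0, 0, 279/37, 79/37)
step 4: normalize row 3 (÷279/37) = (0, 0, 0, 1, 79/279)
  row 0: subtract -59/74×row3 = (1, 0, 0, 0, -55/558)
  row 1: subtract 39/74×row3 = (0, 1, 0, 0, -73/186)
  row 2: subtract -21/37×row3 = (0, 0, 1, 0, 25/93)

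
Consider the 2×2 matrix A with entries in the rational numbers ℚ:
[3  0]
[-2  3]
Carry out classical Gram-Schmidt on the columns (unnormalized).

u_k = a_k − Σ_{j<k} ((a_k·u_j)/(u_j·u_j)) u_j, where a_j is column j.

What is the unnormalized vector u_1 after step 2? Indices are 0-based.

u_1 = (18/13, 27/13)

Step 1: u_0 = a_0 = (3, -2).
Step 2: u_1 = a_1 − (-6/13)·u_0 = (18/13, 27/13).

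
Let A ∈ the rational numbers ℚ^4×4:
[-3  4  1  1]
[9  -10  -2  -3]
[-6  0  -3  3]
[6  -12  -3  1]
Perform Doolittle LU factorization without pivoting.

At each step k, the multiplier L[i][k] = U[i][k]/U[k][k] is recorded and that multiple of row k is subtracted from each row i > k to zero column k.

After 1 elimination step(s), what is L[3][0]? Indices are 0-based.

L[3][0] = -2

k=0: U[0][0]=-3
  eliminate (1,0): mult=-3, new row 1: (0, 2, 1, 0); set L[1][0]=-3
  eliminate (2,0): mult=2, new row 2: (0, -8, -5, 1); set L[2][0]=2
  eliminate (3,0): mult=-2, new row 3: (0, -4, -1, 3); set L[3][0]=-2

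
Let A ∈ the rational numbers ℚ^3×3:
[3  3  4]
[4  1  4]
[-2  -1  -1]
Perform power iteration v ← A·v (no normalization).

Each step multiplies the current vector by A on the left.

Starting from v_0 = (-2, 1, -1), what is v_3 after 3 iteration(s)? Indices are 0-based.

v_3 = (-99, -91, 78)

v_0 = (-2, 1, -1).
v_1 = A·v_0 = (-7, -11, 4).
v_2 = A·v_1 = (-38, -23, 21).
v_3 = A·v_2 = (-99, -91, 78).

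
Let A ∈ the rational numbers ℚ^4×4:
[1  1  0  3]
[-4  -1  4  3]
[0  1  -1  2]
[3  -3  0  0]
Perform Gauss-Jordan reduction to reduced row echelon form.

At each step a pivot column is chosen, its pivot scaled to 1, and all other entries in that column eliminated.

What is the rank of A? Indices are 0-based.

rank = 4

pivot(0,0)=1: scale R0 → (1, 1, 0, 3)
  clear (1,0): R1 −= (-4)R0 → (0, 3, 4, 15)
  clear (3,0): R3 −= (3)R0 → (0, -6, 0, -9)
pivot(1,1)=3: scale R1 → (0, 1, 4/3, 5)
  clear (0,1): R0 −= (1)R1 → (1, 0, -4/3, -2)
  clear (2,1): R2 −= (1)R1 → (0, 0, -7/3, -3)
  clear (3,1): R3 −= (-6)R1 → (0, 0, 8, 21)
pivot(2,2)=-7/3: scale R2 → (0, 0, 1, 9/7)
  clear (0,2): R0 −= (-4/3)R2 → (1, 0, 0, -2/7)
  clear (1,2): R1 −= (4/3)R2 → (0, 1, 0, 23/7)
  clear (3,2): R3 −= (8)R2 → (0, 0, 0, 75/7)
pivot(3,3)=75/7: scale R3 → (0, 0, 0, 1)
  clear (0,3): R0 −= (-2/7)R3 → (1, 0, 0, 0)
  clear (1,3): R1 −= (23/7)R3 → (0, 1, 0, 0)
  clear (2,3): R2 −= (9/7)R3 → (0, 0, 1, 0)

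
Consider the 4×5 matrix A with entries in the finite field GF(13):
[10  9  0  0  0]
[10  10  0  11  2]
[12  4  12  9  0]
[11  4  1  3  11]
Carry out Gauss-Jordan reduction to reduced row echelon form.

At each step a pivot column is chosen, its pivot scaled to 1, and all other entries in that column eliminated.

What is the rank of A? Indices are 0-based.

step 1: normalize row 0 (÷10) = (1, 10, 0, 0, 0)
  row 1: subtract 10×row0 = (0, 1, 0, 11, 2)
  row 2: subtract 12×row0 = (0, 1, 12, 9, 0)
  row 3: subtract 11×row0 = (0, 11, 1, 3, 11)
step 2: normalize row 1 (÷1) = (0, 1, 0, 11, 2)
  row 0: subtract 10×row1 = (1, 0, 0, 7, 6)
  row 2: subtract 1×row1 = (0, 0, 12, 11, 11)
  row 3: subtract 11×row1 = (0, 0, 1, 12, 2)
step 3: normalize row 2 (÷12) = (0, 0, 1, 2, 2)
  row 3: subtract 1×row2 = (0, 0, 0, 10, 0)
step 4: normalize row 3 (÷10) = (0, 0, 0, 1, 0)
  row 0: subtract 7×row3 = (1, 0, 0, 0, 6)
  row 1: subtract 11×row3 = (0, 1, 0, 0, 2)
  row 2: subtract 2×row3 = (0, 0, 1, 0, 2)

rank = 4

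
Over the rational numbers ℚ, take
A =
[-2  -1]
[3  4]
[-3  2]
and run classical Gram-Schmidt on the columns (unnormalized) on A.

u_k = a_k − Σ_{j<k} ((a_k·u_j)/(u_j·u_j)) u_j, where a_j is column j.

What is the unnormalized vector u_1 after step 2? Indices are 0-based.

Step 1: u_0 = a_0 = (-2, 3, -3).
Step 2: u_1 = a_1 − (4/11)·u_0 = (-3/11, 32/11, 34/11).

u_1 = (-3/11, 32/11, 34/11)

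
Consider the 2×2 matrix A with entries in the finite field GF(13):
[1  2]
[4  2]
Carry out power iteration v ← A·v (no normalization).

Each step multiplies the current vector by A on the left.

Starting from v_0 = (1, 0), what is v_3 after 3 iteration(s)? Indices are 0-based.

v_0 = (1, 0).
v_1 = A·v_0 = (1, 4).
v_2 = A·v_1 = (9, 12).
v_3 = A·v_2 = (7, 8).

v_3 = (7, 8)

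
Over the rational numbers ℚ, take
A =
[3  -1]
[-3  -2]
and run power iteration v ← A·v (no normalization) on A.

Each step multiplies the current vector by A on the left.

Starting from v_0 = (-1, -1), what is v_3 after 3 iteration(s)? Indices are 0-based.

v_0 = (-1, -1).
v_1 = A·v_0 = (-2, 5).
v_2 = A·v_1 = (-11, -4).
v_3 = A·v_2 = (-29, 41).

v_3 = (-29, 41)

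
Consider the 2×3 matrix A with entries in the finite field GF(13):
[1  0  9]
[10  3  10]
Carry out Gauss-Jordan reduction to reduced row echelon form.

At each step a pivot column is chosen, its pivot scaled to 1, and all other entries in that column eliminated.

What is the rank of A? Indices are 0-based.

[1] R0 /= 1  ⇒  (1, 0, 9)
     R1 -= 10·R0  ⇒  (0, 3, 11)
[2] R1 /= 3  ⇒  (0, 1, 8)

rank = 2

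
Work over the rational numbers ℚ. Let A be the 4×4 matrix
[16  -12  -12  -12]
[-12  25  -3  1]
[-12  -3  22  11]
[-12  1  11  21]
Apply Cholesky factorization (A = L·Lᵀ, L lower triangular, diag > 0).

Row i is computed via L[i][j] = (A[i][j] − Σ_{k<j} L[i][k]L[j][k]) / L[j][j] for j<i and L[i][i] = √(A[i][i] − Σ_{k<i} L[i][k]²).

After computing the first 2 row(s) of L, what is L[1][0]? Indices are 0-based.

Step 1: L[0][0] = √(16) = 4.
  L[1][0] = (-12) / L[0][0] = -3.
Step 2: L[1][1] = √(16) = 4.

L[1][0] = -3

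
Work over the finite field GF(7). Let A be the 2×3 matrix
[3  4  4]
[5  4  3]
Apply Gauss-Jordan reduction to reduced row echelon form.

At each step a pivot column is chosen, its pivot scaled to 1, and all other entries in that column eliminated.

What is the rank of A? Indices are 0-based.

rank = 2

pivot(0,0)=3: scale R0 → (1, 6, 6)
  clear (1,0): R1 −= (5)R0 → (0, 2, 1)
pivot(1,1)=2: scale R1 → (0, 1, 4)
  clear (0,1): R0 −= (6)R1 → (1, 0, 3)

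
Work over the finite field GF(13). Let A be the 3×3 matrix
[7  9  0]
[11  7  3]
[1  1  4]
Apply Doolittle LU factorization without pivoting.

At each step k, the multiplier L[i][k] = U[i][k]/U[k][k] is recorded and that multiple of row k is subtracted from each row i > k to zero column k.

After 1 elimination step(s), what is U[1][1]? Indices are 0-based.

[col 0] pivot 7
  R1 -= 9*R0 → (0, 4, 3)  (L[1][0] := 9)
  R2 -= 2*R0 → (0, 9, 4)  (L[2][0] := 2)

U[1][1] = 4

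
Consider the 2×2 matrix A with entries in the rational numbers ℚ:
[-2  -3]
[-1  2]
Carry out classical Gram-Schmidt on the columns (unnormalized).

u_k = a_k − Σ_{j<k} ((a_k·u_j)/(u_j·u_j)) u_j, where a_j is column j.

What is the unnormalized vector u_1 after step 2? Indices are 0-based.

u_1 = (-7/5, 14/5)

Step 1: u_0 = a_0 = (-2, -1).
Step 2: u_1 = a_1 − (4/5)·u_0 = (-7/5, 14/5).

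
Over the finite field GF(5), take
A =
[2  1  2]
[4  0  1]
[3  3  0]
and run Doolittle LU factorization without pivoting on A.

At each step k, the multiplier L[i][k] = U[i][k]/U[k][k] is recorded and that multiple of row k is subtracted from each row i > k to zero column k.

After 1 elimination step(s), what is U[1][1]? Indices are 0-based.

[col 0] pivot 2
  R1 -= 2*R0 → (0, 3, 2)  (L[1][0] := 2)
  R2 -= 4*R0 → (0, 4, 2)  (L[2][0] := 4)

U[1][1] = 3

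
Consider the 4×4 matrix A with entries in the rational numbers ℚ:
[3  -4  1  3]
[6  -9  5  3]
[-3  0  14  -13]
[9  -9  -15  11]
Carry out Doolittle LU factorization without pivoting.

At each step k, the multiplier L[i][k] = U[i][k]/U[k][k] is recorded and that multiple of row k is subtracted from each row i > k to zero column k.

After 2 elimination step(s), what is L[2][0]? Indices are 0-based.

[col 0] pivot 3
  R1 -= 2*R0 → (0, -1, 3, -3)  (L[1][0] := 2)
  R2 -= -1*R0 → (0, -4, 15, -10)  (L[2][0] := -1)
  R3 -= 3*R0 → (0, 3, -18, 2)  (L[3][0] := 3)
[col 1] pivot -1
  R2 -= 4*R1 → (0, 0, 3, 2)  (L[2][1] := 4)
  R3 -= -3*R1 → (0, 0, -9, -7)  (L[3][1] := -3)

L[2][0] = -1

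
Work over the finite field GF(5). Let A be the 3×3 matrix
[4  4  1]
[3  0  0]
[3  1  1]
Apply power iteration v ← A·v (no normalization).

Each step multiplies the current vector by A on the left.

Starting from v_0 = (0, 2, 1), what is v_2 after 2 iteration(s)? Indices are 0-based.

v_0 = (0, 2, 1).
v_1 = A·v_0 = (4, 0, 3).
v_2 = A·v_1 = (4, 2, 0).

v_2 = (4, 2, 0)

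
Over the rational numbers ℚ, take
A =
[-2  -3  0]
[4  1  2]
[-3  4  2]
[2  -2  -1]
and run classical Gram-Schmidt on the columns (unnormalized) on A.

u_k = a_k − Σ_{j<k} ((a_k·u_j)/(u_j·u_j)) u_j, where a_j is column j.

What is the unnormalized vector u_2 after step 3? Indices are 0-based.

Step 1: u_0 = a_0 = (-2, 4, -3, 2).
Step 2: u_1 = a_1 − (-2/11)·u_0 = (-37/11, 19/11, 38/11, -18/11).
Step 3: u_2 = a_2 − (0)·u_0 − (22/53)·u_1 = (74/53, 68/53, 30/53, -17/53).

u_2 = (74/53, 68/53, 30/53, -17/53)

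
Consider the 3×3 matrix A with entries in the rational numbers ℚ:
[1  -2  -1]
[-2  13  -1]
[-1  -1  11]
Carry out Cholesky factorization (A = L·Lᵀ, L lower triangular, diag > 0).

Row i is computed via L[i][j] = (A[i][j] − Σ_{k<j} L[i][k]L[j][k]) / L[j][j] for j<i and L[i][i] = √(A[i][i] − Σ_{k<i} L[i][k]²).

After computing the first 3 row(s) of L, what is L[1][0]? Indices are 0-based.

L[1][0] = -2

Step 1: L[0][0] = √(1) = 1.
  L[1][0] = (-2) / L[0][0] = -2.
Step 2: L[1][1] = √(9) = 3.
  L[2][0] = (-1) / L[0][0] = -1.
  L[2][1] = (-3) / L[1][1] = -1.
Step 3: L[2][2] = √(9) = 3.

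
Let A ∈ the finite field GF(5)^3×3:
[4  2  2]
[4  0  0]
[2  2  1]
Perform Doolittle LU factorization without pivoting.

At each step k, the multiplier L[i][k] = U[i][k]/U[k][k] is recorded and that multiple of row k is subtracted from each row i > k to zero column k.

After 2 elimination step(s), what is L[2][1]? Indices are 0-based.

L[2][1] = 2

k=0: U[0][0]=4
  eliminate (1,0): mult=1, new row 1: (0, 3, 3); set L[1][0]=1
  eliminate (2,0): mult=3, new row 2: (0, 1, 0); set L[2][0]=3
k=1: U[1][1]=3
  eliminate (2,1): mult=2, new row 2: (0, 0, 4); set L[2][1]=2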